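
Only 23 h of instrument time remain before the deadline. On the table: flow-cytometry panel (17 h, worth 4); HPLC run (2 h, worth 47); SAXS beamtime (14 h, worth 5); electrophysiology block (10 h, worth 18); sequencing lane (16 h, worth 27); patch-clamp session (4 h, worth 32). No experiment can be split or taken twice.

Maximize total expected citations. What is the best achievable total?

By expected citations per h: HPLC run 23.50, patch-clamp session 8.00, electrophysiology block 1.80 lead.
Greedy by ratio would take HPLC run + electrophysiology block + patch-clamp session: 16 h used, total 97.
The 10 h tied up in electrophysiology block is better spent on sequencing lane — total rises to 106 (22 h).
The closest alternative, HPLC run + electrophysiology block + patch-clamp session, reaches only 97.

106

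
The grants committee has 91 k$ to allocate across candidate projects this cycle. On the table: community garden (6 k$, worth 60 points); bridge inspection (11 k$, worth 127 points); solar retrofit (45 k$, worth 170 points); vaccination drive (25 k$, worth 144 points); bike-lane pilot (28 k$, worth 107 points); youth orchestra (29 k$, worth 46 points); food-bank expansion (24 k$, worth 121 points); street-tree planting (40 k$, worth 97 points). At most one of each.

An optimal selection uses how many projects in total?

Best achievable projected impact is 501.
One optimal bundle: community garden + bridge inspection + solar retrofit + vaccination drive (87 k$).
Every optimal selection uses 4 projects.

4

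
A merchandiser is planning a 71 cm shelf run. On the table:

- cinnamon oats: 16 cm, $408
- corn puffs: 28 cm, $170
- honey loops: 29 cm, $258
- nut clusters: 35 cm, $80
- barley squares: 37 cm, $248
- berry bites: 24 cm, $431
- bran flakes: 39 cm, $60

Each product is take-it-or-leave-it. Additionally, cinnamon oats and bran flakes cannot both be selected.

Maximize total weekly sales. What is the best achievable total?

1097

Best packing: cinnamon oats + honey loops + berry bites — 69 cm, 1097 total.
Nothing else feasible within 71 cm beats 1097.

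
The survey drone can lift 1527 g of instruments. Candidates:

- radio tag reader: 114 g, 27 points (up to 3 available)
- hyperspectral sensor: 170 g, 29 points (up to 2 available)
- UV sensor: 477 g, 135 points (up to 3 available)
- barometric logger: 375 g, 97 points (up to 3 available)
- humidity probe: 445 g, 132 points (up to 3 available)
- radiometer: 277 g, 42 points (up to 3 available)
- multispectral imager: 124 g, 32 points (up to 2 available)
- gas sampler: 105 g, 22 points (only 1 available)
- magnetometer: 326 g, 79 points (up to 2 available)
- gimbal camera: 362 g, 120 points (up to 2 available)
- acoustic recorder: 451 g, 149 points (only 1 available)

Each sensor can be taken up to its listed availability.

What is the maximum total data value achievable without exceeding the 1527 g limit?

Taking the top-ratio sensors first gives 2×multispectral imager + 2×gimbal camera + acoustic recorder for 453 (1423 g).
Dropping multispectral imager frees 124 g; slotting in 2×radio tag reader (228 g) lifts the total to 475 at 1527 g.
That's the maximum — no swap from here does better than 475.

475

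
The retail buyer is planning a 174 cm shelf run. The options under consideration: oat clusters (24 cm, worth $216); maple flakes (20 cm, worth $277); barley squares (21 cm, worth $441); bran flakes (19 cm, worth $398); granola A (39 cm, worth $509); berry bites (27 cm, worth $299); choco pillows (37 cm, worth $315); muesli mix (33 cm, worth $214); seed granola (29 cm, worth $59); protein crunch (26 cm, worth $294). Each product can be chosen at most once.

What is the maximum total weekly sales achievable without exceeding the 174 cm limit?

A density-first pass picks maple flakes + barley squares + bran flakes + granola A + berry bites + protein crunch — 2218 at 152 cm.
Dropping maple flakes frees 20 cm; slotting in choco pillows (37 cm) lifts the total to 2256 at 169 cm.

2256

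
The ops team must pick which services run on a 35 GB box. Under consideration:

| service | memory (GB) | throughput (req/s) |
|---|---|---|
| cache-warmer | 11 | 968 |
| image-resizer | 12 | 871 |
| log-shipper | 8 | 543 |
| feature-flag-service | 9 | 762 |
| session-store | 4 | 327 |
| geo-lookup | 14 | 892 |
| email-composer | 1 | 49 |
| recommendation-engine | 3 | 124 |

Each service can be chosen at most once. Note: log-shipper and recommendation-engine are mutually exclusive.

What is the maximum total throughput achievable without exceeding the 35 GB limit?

2725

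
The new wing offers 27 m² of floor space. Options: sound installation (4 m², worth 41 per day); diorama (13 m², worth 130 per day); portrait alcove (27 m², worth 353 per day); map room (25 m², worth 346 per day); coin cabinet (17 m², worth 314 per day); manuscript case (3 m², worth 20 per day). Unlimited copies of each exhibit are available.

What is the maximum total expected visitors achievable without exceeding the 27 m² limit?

396

The ratio ordering already packs tightly: 2×sound installation + coin cabinet, 25 m², 396.
No other feasible combination exceeds 396.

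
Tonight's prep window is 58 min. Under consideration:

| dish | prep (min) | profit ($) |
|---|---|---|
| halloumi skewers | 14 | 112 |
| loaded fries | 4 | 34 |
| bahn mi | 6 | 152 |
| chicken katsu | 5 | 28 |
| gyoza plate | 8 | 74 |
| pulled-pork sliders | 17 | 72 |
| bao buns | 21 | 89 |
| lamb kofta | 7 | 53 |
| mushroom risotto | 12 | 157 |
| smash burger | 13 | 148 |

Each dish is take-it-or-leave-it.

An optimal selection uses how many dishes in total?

Best achievable profit is 677.
For example halloumi skewers + loaded fries + bahn mi + gyoza plate + mushroom risotto + smash burger achieves it, using 57 min.
All optima have 6 dishes.

6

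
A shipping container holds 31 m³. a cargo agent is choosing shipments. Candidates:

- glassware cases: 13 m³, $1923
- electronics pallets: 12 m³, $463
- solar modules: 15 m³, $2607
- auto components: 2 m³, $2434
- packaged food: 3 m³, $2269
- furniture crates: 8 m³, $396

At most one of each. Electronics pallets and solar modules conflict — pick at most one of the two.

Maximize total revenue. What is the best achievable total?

Best packing: solar modules + auto components + packaged food + furniture crates — 28 m³, 7706 total.
Runner-up solar modules + auto components + packaged food tops out at 7310.

7706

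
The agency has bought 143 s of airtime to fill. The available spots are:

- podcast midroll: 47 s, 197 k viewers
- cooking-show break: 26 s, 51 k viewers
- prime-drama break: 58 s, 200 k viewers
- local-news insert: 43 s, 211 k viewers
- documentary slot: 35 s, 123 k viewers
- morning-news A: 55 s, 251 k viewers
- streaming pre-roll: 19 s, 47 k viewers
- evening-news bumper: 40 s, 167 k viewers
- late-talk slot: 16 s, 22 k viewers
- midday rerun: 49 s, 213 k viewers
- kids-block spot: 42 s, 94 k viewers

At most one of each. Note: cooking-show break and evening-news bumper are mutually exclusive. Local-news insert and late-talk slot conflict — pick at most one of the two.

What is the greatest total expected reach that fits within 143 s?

By expected reach per s: local-news insert 4.91, morning-news A 4.56, midday rerun 4.35 lead.
Local-news insert + morning-news A + evening-news bumper uses 138 of the 143 s and totals 629.
Nothing else feasible within 143 s beats 629.

629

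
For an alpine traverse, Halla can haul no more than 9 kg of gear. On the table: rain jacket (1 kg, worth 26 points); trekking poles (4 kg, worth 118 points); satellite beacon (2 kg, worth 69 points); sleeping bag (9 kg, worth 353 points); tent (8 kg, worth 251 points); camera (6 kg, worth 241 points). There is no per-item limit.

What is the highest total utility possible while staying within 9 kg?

By utility per kg: camera 40.17, sleeping bag 39.22, satellite beacon 34.50, tent 31.38 lead.
Greedy by ratio would take rain jacket + satellite beacon + camera: 9 kg used, total 336.
Replace rain jacket and satellite beacon and camera with sleeping bag: the trade gains 17 net, giving 353 at 9 kg.
No other feasible combination exceeds 353.

353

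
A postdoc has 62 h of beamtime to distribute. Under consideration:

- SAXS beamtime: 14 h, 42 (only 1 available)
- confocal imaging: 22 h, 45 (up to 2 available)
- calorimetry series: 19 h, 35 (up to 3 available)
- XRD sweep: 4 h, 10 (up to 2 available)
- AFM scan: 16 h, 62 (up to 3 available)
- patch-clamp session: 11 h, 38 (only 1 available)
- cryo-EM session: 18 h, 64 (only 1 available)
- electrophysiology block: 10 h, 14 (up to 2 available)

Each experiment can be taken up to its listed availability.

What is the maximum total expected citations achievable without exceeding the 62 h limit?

The ratio heuristic lands on 3×AFM scan + patch-clamp session (224) but leaves 3 h idle.
Dropping patch-clamp session frees 11 h; slotting in SAXS beamtime (14 h) lifts the total to 228 at 62 h.
No other feasible combination exceeds 228.

228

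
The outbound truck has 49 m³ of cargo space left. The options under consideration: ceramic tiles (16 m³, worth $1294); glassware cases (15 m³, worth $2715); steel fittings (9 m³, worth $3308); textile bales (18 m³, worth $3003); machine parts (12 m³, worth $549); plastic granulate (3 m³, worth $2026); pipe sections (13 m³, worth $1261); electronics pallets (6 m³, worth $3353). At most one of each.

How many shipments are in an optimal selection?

5

Optimal total is 12951.
One optimal bundle: steel fittings + textile bales + plastic granulate + pipe sections + electronics pallets (49 m³).
All optima have 5 shipments.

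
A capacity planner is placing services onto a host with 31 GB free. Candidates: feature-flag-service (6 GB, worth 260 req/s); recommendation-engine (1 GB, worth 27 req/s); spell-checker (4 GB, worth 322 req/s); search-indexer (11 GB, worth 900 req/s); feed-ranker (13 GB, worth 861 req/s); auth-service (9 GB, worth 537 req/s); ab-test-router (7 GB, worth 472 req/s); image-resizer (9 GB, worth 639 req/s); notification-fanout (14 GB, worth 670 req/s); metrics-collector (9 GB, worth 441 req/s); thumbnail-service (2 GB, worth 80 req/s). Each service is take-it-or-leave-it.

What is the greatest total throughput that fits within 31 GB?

2333

Best packing: spell-checker + search-indexer + ab-test-router + image-resizer — 31 GB, 2333 total.
That's the maximum — no swap from here does better than 2333.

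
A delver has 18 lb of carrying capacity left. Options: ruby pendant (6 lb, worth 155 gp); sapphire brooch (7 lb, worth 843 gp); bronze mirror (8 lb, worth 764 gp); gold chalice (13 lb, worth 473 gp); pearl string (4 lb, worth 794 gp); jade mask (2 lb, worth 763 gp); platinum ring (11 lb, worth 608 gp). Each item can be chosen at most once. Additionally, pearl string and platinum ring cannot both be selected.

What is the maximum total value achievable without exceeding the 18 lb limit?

Sapphire brooch + pearl string + jade mask uses 13 of the 18 lb and totals 2400.
The closest alternative, sapphire brooch + bronze mirror + jade mask, reaches only 2370.

2400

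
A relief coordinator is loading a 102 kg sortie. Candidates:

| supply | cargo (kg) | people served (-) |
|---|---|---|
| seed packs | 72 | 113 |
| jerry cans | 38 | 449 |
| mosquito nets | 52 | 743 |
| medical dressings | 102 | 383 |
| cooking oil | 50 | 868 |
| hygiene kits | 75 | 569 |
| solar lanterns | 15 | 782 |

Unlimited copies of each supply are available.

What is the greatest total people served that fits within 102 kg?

4692

Ranking by ratio (people served/kg): solar lanterns 52.13, cooking oil 17.36, mosquito nets 14.29, jerry cans 11.82.
The ratio ordering already packs tightly: 6×solar lanterns, 90 kg, 4692.
Every other selection either busts 102 kg or fails to beat 4692.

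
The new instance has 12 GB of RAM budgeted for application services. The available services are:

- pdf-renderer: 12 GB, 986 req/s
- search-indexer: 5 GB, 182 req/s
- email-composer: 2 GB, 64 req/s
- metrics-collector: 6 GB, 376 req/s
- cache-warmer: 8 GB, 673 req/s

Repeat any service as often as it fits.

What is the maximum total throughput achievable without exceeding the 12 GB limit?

986

A density-first pass picks 2×email-composer + cache-warmer — 801 at 12 GB.
Dropping 2×email-composer and cache-warmer frees 12 GB; slotting in pdf-renderer (12 GB) lifts the total to 986 at 12 GB.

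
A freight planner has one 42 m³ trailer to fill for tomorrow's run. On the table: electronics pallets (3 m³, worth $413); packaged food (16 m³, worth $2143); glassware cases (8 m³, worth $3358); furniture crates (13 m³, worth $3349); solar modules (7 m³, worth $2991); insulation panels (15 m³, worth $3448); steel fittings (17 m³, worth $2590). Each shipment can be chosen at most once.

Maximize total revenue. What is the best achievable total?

A density-first pass picks electronics pallets + glassware cases + furniture crates + solar modules — 10111 at 31 m³.
Dropping solar modules frees 7 m³; slotting in insulation panels (15 m³) lifts the total to 10568 at 39 m³.
An exhaustive check of the 128 subsets confirms 10568.

10568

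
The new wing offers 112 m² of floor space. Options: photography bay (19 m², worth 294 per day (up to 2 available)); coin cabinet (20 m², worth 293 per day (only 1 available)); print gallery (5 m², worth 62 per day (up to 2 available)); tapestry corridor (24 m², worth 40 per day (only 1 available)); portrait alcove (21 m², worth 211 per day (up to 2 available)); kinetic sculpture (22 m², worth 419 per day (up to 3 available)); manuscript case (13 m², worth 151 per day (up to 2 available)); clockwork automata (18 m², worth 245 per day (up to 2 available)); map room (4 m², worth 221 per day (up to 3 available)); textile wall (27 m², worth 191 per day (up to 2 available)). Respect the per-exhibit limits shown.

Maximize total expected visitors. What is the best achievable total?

2365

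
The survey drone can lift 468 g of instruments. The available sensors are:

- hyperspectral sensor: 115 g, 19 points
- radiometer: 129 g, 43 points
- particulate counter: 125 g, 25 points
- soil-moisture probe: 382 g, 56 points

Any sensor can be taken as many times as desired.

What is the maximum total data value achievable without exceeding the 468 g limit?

129

Ranking by ratio (data value/g): radiometer 0.33, particulate counter 0.20, hyperspectral sensor 0.17.
Taking 3×radiometer: 387 g used, 129 in data value.
That's the maximum — no swap from here does better than 129.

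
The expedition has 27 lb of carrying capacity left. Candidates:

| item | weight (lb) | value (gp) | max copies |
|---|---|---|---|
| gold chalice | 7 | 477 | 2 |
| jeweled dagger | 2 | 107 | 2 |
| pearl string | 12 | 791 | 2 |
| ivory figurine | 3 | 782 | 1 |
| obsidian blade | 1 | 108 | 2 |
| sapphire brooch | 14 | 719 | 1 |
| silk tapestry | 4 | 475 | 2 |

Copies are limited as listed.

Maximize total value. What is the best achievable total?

2902

Best packing: 2×gold chalice + ivory figurine + 2×obsidian blade + 2×silk tapestry — 27 lb, 2902 total.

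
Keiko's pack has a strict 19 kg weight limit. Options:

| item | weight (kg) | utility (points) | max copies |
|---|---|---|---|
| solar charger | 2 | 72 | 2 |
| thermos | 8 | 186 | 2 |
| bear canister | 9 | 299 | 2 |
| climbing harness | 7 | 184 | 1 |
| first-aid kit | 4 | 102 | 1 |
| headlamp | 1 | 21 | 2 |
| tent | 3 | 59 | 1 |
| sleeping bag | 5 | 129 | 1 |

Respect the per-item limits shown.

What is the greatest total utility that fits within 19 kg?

619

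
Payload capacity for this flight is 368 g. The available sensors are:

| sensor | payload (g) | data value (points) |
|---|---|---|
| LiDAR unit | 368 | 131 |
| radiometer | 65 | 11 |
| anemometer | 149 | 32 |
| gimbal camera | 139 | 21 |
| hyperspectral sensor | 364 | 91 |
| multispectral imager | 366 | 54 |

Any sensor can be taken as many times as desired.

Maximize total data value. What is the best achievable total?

131

LiDAR unit uses 368 of the 368 g and totals 131.
That's the maximum — no swap from here does better than 131.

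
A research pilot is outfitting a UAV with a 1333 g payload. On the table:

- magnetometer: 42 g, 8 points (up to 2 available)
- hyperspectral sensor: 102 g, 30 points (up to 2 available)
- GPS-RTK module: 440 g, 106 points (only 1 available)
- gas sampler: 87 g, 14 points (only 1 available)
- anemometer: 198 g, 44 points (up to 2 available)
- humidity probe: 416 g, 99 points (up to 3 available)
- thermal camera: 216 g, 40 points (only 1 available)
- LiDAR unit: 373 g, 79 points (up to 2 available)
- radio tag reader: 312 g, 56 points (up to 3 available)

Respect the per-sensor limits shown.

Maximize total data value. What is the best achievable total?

A density-first pass picks magnetometer + 2×hyperspectral sensor + GPS-RTK module + anemometer + humidity probe — 317 at 1300 g.
Replace GPS-RTK module with magnetometer + humidity probe: the trade gains 1 net, giving 318 at 1318 g.
That's the maximum — no swap from here does better than 318.

318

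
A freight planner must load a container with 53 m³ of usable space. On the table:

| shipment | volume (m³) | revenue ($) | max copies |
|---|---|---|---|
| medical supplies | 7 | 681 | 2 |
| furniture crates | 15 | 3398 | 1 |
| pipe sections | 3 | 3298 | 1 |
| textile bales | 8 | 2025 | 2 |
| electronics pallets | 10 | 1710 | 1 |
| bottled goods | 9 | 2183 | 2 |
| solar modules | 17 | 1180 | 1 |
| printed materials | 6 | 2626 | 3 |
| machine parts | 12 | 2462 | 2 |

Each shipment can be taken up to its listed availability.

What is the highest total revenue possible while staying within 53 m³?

18782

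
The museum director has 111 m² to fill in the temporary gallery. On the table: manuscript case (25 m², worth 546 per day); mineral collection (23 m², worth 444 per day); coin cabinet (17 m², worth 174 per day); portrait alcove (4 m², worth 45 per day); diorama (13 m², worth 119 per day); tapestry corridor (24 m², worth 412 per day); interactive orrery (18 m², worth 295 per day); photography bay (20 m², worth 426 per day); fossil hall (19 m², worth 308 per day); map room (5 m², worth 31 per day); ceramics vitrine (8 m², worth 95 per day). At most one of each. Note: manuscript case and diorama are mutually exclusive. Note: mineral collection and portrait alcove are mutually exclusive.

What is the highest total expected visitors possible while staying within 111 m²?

2136

A density-first pass picks manuscript case + mineral collection + tapestry corridor + interactive orrery + photography bay — 2123 at 110 m².
Dropping interactive orrery frees 18 m²; slotting in fossil hall (19 m²) lifts the total to 2136 at 111 m².
Next best is manuscript case + mineral collection + tapestry corridor + interactive orrery + photography bay at 2123 (110 m²) — short by 13.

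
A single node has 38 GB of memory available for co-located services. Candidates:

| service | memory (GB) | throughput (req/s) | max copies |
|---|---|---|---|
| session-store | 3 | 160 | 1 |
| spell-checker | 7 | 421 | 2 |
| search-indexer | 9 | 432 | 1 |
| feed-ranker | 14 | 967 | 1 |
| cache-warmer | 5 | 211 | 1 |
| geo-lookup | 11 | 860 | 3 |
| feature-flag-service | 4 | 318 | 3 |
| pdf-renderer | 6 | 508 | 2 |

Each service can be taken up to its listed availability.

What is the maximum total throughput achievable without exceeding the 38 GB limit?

3054

Greedy by ratio would take session-store + geo-lookup + 3×feature-flag-service + 2×pdf-renderer: 38 GB used, total 2990.
Dropping session-store and 2×feature-flag-service frees 11 GB; slotting in geo-lookup (11 GB) lifts the total to 3054 at 38 GB.
Every other selection either busts 38 GB or exceeds an availability limit or fails to beat 3054.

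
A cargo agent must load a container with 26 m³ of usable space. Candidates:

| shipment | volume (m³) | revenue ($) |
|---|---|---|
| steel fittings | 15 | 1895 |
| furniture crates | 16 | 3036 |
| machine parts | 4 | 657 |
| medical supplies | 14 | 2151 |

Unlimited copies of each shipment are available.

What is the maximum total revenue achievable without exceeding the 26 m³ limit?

Ranking by ratio (revenue/m³): furniture crates 189.75, machine parts 164.25, medical supplies 153.64, steel fittings 126.33.
Furniture crates + 2×machine parts uses 24 of the 26 m³ and totals 4350.

4350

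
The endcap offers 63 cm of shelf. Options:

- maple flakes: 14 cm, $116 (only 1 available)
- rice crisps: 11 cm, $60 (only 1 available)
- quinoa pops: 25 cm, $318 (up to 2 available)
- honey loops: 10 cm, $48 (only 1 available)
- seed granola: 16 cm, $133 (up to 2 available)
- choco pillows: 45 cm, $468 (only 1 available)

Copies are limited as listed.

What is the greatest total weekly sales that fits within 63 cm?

By weekly sales per cm: quinoa pops 12.72, choco pillows 10.40, seed granola 8.31 lead.
Taking rice crisps + 2×quinoa pops: 61 cm used, 696 in weekly sales.
No other feasible combination exceeds 696.

696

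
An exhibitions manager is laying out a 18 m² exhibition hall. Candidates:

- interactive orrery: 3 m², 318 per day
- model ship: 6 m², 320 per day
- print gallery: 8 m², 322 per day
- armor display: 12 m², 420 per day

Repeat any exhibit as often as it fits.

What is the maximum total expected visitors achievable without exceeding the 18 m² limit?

1908

6×interactive orrery uses 18 of the 18 m² and totals 1908.
That's the maximum — no swap from here does better than 1908.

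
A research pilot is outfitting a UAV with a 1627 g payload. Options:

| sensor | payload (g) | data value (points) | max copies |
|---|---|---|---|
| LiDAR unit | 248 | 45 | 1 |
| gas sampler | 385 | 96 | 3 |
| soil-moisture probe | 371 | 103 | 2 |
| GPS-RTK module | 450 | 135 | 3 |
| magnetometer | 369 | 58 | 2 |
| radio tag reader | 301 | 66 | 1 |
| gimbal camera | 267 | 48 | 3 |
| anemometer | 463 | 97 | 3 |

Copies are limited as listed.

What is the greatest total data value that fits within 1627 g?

453

The ratio heuristic lands on LiDAR unit + 3×GPS-RTK module (450) but leaves 29 g idle.
Dropping LiDAR unit frees 248 g; slotting in gimbal camera (267 g) lifts the total to 453 at 1617 g.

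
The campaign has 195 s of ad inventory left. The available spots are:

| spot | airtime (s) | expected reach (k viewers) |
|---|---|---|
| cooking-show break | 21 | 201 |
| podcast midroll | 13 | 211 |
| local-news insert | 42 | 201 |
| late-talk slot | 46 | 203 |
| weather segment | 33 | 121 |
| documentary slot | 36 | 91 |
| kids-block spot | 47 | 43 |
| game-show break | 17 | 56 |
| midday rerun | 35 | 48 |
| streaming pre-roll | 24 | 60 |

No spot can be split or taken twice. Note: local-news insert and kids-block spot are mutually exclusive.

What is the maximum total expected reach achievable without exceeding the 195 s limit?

1028

The ratio heuristic lands on cooking-show break + podcast midroll + local-news insert + late-talk slot + weather segment + game-show break (993) but leaves 23 s idle.
Dropping game-show break frees 17 s; slotting in documentary slot (36 s) lifts the total to 1028 at 191 s.
Runner-up cooking-show break + podcast midroll + local-news insert + late-talk slot + weather segment + streaming pre-roll tops out at 997.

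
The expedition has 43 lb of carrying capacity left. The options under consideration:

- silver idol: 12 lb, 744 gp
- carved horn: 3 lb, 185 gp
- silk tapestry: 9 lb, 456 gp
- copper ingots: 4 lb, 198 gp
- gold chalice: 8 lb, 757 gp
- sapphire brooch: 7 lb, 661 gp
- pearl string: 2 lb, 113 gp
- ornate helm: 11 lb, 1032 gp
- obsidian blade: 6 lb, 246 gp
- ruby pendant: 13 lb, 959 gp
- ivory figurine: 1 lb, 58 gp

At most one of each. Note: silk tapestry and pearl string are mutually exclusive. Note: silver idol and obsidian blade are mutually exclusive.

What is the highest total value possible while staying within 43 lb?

Taking carved horn + gold chalice + sapphire brooch + ornate helm + ruby pendant + ivory figurine: 43 lb used, 3652 in value.

3652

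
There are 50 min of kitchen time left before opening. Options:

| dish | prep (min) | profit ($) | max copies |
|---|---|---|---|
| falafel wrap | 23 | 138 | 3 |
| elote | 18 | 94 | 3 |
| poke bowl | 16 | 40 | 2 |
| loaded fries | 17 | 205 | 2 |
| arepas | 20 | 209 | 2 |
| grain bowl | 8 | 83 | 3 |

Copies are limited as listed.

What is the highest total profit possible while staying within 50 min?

576

Taking 2×loaded fries + 2×grain bowl: 50 min used, 576 in profit.
Nothing else within 50 min beats 576.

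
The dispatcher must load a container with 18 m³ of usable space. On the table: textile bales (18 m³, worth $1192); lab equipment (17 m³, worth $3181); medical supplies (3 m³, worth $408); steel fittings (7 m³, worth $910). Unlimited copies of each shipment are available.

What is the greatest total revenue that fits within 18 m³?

Ranking by ratio (revenue/m³): lab equipment 187.12, medical supplies 136.00, steel fittings 130.00.
The ratio ordering already packs tightly: lab equipment, 17 m³, 3181.
Every other selection either busts 18 m³ or fails to beat 3181.

3181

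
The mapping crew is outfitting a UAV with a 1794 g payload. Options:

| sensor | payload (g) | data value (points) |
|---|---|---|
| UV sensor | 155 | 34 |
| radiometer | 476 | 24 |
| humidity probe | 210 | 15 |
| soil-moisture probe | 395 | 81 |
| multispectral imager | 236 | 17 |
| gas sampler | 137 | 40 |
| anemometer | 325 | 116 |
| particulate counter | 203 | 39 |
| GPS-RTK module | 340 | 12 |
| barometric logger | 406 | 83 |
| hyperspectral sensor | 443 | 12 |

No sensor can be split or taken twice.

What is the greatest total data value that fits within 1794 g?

Ranking by ratio (data value/g): anemometer 0.36, gas sampler 0.29, UV sensor 0.22.
Best packing: UV sensor + soil-moisture probe + gas sampler + anemometer + particulate counter + barometric logger — 1621 g, 393 total.

393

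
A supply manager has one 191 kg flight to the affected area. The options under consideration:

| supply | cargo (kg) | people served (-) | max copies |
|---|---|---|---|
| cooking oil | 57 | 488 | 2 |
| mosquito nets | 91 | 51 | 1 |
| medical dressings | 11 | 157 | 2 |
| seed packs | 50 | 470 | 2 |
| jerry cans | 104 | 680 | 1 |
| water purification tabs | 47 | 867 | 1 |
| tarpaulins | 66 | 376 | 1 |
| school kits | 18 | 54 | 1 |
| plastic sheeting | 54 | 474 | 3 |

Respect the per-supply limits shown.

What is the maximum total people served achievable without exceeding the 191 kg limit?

2179

A density-first pass picks 2×medical dressings + 2×seed packs + water purification tabs + school kits — 2175 at 187 kg.
Dropping seed packs frees 50 kg; slotting in plastic sheeting (54 kg) lifts the total to 2179 at 191 kg.
No other feasible combination exceeds 2179.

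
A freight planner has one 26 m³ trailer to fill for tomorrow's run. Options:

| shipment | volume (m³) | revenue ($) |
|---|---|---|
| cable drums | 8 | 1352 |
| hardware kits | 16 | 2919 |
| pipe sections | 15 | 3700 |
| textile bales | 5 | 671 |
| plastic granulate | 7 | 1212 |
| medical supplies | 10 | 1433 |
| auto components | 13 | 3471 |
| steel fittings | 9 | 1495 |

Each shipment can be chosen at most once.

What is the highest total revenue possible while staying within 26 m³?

5494

Filling by ratio: textile bales + plastic granulate + auto components for 5354, with 1 m³ left unused.
The 7 m³ tied up in plastic granulate is better spent on cable drums — total rises to 5494 (26 m³).
Next best is textile bales + plastic granulate + auto components at 5354 (25 m³) — short by 140.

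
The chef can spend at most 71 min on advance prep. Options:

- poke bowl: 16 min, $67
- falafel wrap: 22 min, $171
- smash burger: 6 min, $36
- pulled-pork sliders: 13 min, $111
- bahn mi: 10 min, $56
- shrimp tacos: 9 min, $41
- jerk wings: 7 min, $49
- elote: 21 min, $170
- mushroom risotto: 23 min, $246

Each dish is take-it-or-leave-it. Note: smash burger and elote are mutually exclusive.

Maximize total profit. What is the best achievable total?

Falafel wrap + smash burger + pulled-pork sliders + jerk wings + mushroom risotto uses 71 of the 71 min and totals 613.

613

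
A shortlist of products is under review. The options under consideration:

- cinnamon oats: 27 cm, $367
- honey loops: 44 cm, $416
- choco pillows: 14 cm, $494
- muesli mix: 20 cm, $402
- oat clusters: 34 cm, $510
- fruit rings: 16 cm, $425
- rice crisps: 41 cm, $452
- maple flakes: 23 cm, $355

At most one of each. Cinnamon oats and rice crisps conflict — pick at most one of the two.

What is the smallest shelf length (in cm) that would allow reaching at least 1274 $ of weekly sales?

50

Need the lightest bundle worth ≥ 1274.
choco pillows + muesli mix + fruit rings reaches 1321 using 50 cm.
Any bundle with less than 50 cm falls short of 1274.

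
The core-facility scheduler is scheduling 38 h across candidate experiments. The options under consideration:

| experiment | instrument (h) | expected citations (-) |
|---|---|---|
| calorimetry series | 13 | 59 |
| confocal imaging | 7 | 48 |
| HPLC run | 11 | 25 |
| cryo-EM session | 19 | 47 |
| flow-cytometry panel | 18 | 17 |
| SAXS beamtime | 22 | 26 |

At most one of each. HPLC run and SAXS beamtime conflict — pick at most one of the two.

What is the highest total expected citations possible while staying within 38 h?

Best packing: calorimetry series + confocal imaging + HPLC run — 31 h, 132 total.
Next best is calorimetry series + confocal imaging + flow-cytometry panel at 124 (38 h) — short by 8.

132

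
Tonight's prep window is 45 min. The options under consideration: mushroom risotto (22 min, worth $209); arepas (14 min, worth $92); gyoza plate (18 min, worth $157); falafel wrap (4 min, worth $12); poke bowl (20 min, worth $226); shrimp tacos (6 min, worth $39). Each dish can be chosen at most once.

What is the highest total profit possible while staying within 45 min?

435

The ratio ordering already packs tightly: mushroom risotto + poke bowl, 42 min, 435.
Runner-up gyoza plate + poke bowl + shrimp tacos tops out at 422.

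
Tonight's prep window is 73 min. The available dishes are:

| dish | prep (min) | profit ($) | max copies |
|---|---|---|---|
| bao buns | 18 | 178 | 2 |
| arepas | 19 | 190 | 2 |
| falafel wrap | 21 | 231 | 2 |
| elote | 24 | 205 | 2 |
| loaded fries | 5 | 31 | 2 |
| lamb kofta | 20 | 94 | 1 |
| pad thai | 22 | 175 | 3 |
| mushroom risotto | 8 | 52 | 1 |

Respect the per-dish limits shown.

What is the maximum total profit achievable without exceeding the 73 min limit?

723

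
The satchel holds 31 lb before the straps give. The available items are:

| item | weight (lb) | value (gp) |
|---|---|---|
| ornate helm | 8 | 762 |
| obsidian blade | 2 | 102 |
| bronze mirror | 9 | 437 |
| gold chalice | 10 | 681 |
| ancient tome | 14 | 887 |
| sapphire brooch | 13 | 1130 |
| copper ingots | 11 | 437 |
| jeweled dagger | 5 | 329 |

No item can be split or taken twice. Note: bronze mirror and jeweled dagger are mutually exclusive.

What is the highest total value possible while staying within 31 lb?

Taking ornate helm + gold chalice + sapphire brooch: 31 lb used, 2573 in value.

2573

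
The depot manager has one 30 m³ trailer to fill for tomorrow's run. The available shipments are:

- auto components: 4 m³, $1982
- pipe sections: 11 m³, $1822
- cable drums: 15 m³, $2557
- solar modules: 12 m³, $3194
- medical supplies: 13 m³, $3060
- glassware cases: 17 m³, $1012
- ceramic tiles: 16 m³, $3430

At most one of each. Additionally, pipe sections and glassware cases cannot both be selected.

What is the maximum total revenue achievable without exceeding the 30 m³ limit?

Best packing: auto components + solar modules + medical supplies — 29 m³, 8236 total.

8236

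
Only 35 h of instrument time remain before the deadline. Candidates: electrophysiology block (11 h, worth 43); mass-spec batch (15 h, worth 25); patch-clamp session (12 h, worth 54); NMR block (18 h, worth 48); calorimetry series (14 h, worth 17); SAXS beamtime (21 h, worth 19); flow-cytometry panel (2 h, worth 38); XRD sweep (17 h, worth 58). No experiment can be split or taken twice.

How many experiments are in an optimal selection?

The maximum expected citations within 35 h is 150.
patch-clamp session + flow-cytometry panel + XRD sweep hits 150 at 31 h.
Any selection reaching 150 contains exactly 3 experiments.

3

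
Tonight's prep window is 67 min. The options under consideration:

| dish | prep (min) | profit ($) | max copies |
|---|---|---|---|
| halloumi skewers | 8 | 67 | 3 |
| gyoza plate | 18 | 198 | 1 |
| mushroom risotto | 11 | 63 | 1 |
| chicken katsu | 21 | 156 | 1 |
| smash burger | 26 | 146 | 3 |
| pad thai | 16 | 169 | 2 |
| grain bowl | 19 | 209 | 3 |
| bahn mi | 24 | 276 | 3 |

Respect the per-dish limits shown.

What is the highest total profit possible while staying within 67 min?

761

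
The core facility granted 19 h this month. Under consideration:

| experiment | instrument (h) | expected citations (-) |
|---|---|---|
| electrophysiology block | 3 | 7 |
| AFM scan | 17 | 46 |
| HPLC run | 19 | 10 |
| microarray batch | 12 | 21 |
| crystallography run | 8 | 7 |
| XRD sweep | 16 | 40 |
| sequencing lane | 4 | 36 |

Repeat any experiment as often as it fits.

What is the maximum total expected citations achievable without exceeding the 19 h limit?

151

Taking electrophysiology block + 4×sequencing lane: 19 h used, 151 in expected citations.
That's the maximum — no swap from here does better than 151.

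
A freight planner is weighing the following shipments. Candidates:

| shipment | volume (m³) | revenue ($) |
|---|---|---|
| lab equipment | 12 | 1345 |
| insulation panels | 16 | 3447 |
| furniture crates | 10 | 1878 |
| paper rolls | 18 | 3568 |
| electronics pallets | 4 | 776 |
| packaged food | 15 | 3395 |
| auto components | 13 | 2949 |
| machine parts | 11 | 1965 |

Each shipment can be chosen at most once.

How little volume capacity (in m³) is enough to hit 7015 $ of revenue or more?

32

Need the lightest bundle worth ≥ 7015.
electronics pallets + packaged food + auto components: 7120 revenue at 32 m³.
Below 32 m³ the best achievable stays under 7015.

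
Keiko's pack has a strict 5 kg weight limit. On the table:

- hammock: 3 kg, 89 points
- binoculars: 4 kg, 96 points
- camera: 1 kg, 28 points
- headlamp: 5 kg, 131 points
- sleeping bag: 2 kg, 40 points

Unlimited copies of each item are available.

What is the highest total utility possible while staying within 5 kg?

145

Hammock + 2×camera uses 5 of the 5 kg and totals 145.
That's the maximum — no swap from here does better than 145.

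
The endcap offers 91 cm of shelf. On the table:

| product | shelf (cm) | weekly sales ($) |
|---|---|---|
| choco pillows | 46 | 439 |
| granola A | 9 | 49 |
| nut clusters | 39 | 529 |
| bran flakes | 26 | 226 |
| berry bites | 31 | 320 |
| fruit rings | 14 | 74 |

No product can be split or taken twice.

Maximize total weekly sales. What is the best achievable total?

Taking the top-ratio products first gives granola A + nut clusters + berry bites for 898 (79 cm).
Dropping granola A and berry bites frees 40 cm; slotting in choco pillows (46 cm) lifts the total to 968 at 85 cm.

968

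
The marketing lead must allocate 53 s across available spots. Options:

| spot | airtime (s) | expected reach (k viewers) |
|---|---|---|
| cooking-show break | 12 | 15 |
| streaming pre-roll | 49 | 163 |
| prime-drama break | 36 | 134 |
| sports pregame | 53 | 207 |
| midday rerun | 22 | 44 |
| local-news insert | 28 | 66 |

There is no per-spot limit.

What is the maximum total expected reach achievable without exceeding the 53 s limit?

207

The ratio ordering already packs tightly: sports pregame, 53 s, 207.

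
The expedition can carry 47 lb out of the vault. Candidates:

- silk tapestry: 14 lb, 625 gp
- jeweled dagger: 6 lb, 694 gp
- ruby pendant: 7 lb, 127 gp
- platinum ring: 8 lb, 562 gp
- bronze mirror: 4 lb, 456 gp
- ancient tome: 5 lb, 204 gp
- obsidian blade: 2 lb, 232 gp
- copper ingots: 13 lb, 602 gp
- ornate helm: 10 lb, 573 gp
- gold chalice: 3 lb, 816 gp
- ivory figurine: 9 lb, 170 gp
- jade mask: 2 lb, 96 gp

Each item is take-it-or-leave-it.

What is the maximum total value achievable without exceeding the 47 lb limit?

3958

A density-first pass picks jeweled dagger + ruby pendant + platinum ring + bronze mirror + ancient tome + obsidian blade + ornate helm + gold chalice + jade mask — 3760 at 47 lb.
Replace ruby pendant and ancient tome and jade mask with silk tapestry: the trade gains 198 net, giving 3958 at 47 lb.
Every other selection either busts 47 lb or fails to beat 3958.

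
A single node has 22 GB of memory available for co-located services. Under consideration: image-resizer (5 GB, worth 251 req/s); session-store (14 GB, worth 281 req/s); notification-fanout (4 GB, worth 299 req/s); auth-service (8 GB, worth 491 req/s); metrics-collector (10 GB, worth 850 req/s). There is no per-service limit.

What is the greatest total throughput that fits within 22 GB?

1747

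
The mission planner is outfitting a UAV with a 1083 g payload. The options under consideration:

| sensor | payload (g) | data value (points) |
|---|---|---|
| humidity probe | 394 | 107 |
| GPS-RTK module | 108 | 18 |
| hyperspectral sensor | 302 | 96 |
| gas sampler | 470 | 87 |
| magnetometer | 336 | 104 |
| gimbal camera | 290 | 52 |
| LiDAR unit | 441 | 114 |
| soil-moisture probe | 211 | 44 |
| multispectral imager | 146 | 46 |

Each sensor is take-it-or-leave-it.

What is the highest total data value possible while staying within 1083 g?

Density check — hyperspectral sensor 0.32, multispectral imager 0.32, magnetometer 0.31, humidity probe 0.27 are the best per g.
The ratio heuristic lands on hyperspectral sensor + magnetometer + soil-moisture probe + multispectral imager (290) but leaves 88 g idle.
Dropping soil-moisture probe and multispectral imager frees 357 g; slotting in LiDAR unit (441 g) lifts the total to 314 at 1079 g.
Nothing else within 1083 g beats 314.

314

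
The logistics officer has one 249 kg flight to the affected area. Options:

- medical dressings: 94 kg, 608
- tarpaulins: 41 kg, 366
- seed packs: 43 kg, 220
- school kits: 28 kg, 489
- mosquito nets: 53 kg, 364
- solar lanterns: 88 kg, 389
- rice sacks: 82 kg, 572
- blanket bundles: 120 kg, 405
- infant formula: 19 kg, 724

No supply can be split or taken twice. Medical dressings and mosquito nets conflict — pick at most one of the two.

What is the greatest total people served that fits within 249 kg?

2515

Tarpaulins + school kits + mosquito nets + rice sacks + infant formula uses 223 of the 249 kg and totals 2515.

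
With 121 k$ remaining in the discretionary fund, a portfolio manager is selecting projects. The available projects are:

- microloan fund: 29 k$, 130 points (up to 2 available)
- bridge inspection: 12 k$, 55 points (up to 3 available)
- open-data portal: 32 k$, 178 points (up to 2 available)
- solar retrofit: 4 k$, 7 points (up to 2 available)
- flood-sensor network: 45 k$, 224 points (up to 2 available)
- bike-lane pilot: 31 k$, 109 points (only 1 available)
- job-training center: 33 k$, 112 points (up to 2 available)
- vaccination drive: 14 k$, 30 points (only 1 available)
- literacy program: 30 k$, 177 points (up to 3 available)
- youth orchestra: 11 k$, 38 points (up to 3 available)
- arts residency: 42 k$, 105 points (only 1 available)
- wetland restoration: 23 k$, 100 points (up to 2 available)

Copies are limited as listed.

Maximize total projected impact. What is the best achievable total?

662

Taking the top-ratio projects first gives 2×bridge inspection + solar retrofit + 3×literacy program for 648 (118 k$).
A better packing is microloan fund + open-data portal + 2×literacy program: 121 k$, total 662.
Nothing else within 121 k$ beats 662.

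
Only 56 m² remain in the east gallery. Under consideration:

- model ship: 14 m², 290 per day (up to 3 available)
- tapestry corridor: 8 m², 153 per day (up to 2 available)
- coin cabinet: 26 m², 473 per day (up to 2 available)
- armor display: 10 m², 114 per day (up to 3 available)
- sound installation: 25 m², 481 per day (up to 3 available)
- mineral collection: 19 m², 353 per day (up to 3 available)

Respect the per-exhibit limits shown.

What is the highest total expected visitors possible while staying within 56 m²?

1086

Density check — model ship 20.71, sound installation 19.24, tapestry corridor 19.12 are the best per m².
A density-first pass picks 3×model ship + tapestry corridor — 1023 at 50 m².
Dropping model ship frees 14 m²; slotting in mineral collection (19 m²) lifts the total to 1086 at 55 m².
Every other selection either busts 56 m² or exceeds an availability limit or fails to beat 1086.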